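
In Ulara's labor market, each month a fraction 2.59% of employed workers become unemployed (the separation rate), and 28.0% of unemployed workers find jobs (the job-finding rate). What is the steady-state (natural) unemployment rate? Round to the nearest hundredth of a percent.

Steady-state unemployment rate ≈ 8.47%.

At steady state the flows balance: s·E = f·U, so U/(E+U) = s/(s+f).
u* = 2.59 / (2.59 + 28.0) = 2.59 / 30.59 = 8.47%.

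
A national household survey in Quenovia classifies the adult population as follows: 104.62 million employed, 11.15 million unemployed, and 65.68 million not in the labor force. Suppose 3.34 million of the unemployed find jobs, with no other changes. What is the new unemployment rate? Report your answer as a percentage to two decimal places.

New unemployment rate ≈ 6.75%.

Initially, labor force = 104.62 + 11.15 = 115.77 million, so u = 11.15/115.77 = 9.63%.
After the change, unemployed falls and employed rises by 3.34; labor force unchanged → E = 107.96, U = 7.81, labor force = 115.77 million.
New unemployment rate = 7.81 / 115.77 = 6.75%.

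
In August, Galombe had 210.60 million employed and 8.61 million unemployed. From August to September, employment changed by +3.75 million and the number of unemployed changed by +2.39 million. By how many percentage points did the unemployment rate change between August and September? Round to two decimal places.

August: labor force = 210.60 + 8.61 = 219.21; u = 8.61/219.21 = 3.93%.
September: labor force = 214.35 + 11.00 = 225.35; u = 11.00/225.35 = 4.88%.
Change = 4.88% − 3.93% = +0.95 pp.

The unemployment rate changed by +0.95 percentage points.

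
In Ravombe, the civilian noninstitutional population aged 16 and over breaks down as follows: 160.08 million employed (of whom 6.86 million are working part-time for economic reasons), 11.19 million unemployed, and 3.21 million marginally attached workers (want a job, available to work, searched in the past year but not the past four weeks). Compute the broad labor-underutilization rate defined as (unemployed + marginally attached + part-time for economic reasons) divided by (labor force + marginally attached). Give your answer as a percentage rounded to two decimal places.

Broad underutilization rate ≈ 12.18%.

Labor force = 160.08 + 11.19 = 171.27 million.
Numerator = 11.19 + 3.21 + 6.86 = 21.26 million.
Denominator = 171.27 + 3.21 = 174.48 million.
Broad rate = 21.26 / 174.48 = 12.18%.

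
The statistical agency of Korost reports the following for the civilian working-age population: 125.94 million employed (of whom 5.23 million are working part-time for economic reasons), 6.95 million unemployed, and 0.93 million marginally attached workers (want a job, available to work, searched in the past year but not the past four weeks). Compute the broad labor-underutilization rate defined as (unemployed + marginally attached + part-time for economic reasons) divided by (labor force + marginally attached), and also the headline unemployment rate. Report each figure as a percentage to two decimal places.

Broad underutilization rate ≈ 9.80%; headline unemployment rate ≈ 5.23%.

Labor force = 125.94 + 6.95 = 132.89 million.
Numerator = 6.95 + 0.93 + 5.23 = 13.11 million.
Denominator = 132.89 + 0.93 = 133.82 million.
Broad rate = 13.11 / 133.82 = 9.80%.
Headline unemployment rate = 6.95 / 132.89 = 5.23%.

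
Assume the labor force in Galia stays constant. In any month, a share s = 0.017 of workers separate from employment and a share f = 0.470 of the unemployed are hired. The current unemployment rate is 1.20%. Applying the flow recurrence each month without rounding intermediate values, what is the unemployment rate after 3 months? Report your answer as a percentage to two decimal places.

With a fixed labor force, u_{t+1} = u_t + s·(1−u_t) − f·u_t = u_t·(1−s−f) + s.
Here 1−s−f = 0.513 and s = 0.017.
u_1 = 0.012000 × 0.513 + 0.017 = 0.023156.
u_2 = 0.023156 × 0.513 + 0.017 = 0.028879.
u_3 = 0.028879 × 0.513 + 0.017 = 0.031815.

Unemployment rate after three months ≈ 3.18%.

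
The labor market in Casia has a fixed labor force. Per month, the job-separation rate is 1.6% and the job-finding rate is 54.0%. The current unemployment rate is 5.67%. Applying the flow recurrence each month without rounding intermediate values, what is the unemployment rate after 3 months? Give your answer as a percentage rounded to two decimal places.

With a fixed labor force, u_{t+1} = u_t + s·(1−u_t) − f·u_t = u_t·(1−s−f) + s.
Here 1−s−f = 0.444 and s = 0.016.
u_1 = 0.056700 × 0.444 + 0.016 = 0.041175.
u_2 = 0.041175 × 0.444 + 0.016 = 0.034282.
u_3 = 0.034282 × 0.444 + 0.016 = 0.031221.

Unemployment rate after three months ≈ 3.12%.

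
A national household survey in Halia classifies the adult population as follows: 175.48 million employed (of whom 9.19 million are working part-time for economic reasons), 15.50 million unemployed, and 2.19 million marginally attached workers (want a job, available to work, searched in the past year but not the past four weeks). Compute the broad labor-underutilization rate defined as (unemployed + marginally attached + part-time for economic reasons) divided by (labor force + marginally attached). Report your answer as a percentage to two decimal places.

Labor force = 175.48 + 15.50 = 190.98 million.
Numerator = 15.50 + 2.19 + 9.19 = 26.88 million.
Denominator = 190.98 + 2.19 = 193.17 million.
Broad rate = 26.88 / 193.17 = 13.92%.

Broad underutilization rate ≈ 13.92%.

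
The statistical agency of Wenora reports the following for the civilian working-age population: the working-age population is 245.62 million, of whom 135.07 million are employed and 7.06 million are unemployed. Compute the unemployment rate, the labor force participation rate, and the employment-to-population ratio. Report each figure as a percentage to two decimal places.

Labor force = employed + unemployed = 135.07 + 7.06 = 142.13 million.
Unemployment rate = 7.06 / 142.13 = 4.97%.
Labor force participation rate = 142.13 / 245.62 = 57.87%.
Employment-population ratio = 135.07 / 245.62 = 54.99%.

Unemployment rate ≈ 4.97%; labor force participation rate ≈ 57.87%; employment-population ratio ≈ 54.99%.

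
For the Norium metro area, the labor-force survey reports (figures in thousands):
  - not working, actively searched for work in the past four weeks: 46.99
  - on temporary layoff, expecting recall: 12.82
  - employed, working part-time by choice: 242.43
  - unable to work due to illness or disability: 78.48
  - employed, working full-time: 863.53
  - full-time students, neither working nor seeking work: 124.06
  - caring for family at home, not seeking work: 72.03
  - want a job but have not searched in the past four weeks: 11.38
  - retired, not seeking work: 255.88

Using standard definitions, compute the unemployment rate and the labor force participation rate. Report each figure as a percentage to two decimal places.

Unemployment rate ≈ 5.13%; labor force participation rate ≈ 68.27%.

Employed = 242.43 + 863.53 = 1,105.96 thousand.
Unemployed = 46.99 + 12.82 = 59.81 thousand (jobless and actively searching, or on temporary layoff).
Labor force = 1,105.96 + 59.81 = 1,165.77 thousand.
Not in labor force = 78.48 + 124.06 + 72.03 + 11.38 + 255.88 = 541.83 thousand (those not working and not actively searching are outside the labor force — including those who want a job but have given up searching).
Civilian working-age population = 1,165.77 + 541.83 = 1,707.60 thousand.
Unemployment rate = 59.81 / 1,165.77 = 5.13%.
Labor force participation rate = 1,165.77 / 1,707.60 = 68.27%.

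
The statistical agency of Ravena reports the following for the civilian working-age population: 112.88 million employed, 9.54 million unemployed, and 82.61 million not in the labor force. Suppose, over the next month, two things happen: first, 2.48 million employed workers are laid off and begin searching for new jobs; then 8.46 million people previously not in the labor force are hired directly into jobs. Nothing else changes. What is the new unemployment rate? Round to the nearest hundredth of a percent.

Initially, labor force = 112.88 + 9.54 = 122.42 million, so u = 9.54/122.42 = 7.79%.
After the first change, employed falls and unemployed rises by 2.48; labor force unchanged → E = 110.40, U = 12.02, labor force = 122.42 million.
After the second change, employed and labor force both rise by 8.46; unemployed unchanged → E = 118.86, U = 12.02, labor force = 130.88 million.
New unemployment rate = 12.02 / 130.88 = 9.18%.

New unemployment rate ≈ 9.18%.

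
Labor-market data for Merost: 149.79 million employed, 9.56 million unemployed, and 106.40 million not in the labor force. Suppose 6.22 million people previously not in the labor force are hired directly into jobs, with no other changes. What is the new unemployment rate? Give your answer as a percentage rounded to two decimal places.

New unemployment rate ≈ 5.77%.

Initially, labor force = 149.79 + 9.56 = 159.35 million, so u = 9.56/159.35 = 6.00%.
After the change, employed and labor force both rise by 6.22; unemployed unchanged → E = 156.01, U = 9.56, labor force = 165.57 million.
New unemployment rate = 9.56 / 165.57 = 5.77%.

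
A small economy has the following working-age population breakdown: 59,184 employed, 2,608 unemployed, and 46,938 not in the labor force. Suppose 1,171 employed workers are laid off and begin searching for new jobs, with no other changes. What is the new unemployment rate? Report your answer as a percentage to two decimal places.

New unemployment rate ≈ 6.12%.

Initially, labor force = 59,184 + 2,608 = 61,792, so u = 2,608/61,792 = 4.22%.
After the change, employed falls and unemployed rises by 1,171; labor force unchanged → E = 58,013, U = 3,779, labor force = 61,792.
New unemployment rate = 3,779 / 61,792 = 6.12%.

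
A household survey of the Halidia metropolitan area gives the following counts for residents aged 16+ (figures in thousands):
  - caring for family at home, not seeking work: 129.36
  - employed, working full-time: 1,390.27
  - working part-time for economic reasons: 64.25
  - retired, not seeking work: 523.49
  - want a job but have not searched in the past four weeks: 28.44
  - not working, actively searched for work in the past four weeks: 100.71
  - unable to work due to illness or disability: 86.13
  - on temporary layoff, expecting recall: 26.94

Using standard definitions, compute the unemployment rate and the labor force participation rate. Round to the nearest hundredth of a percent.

Employed = 1,390.27 + 64.25 = 1,454.52 thousand (anyone who worked, including part-time for economic reasons, counts as employed).
Unemployed = 100.71 + 26.94 = 127.65 thousand (jobless and actively searching, or on temporary layoff).
Labor force = 1,454.52 + 127.65 = 1,582.17 thousand.
Not in labor force = 129.36 + 523.49 + 28.44 + 86.13 = 767.42 thousand (those not working and not actively searching are outside the labor force — including those who want a job but have given up searching).
Civilian working-age population = 1,582.17 + 767.42 = 2,349.59 thousand.
Unemployment rate = 127.65 / 1,582.17 = 8.07%.
Labor force participation rate = 1,582.17 / 2,349.59 = 67.34%.

Unemployment rate ≈ 8.07%; labor force participation rate ≈ 67.34%.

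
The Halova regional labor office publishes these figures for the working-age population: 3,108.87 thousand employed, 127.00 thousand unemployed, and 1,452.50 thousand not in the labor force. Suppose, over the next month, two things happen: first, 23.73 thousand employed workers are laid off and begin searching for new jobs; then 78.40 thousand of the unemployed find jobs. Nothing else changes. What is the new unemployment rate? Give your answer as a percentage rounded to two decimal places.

Initially, labor force = 3,108.87 + 127.00 = 3,235.87 thousand, so u = 127.00/3,235.87 = 3.92%.
After the first change, employed falls and unemployed rises by 23.73; labor force unchanged → E = 3,085.14, U = 150.73, labor force = 3,235.87 thousand.
After the second change, unemployed falls and employed rises by 78.40; labor force unchanged → E = 3,163.54, U = 72.33, labor force = 3,235.87 thousand.
New unemployment rate = 72.33 / 3,235.87 = 2.24%.

New unemployment rate ≈ 2.24%.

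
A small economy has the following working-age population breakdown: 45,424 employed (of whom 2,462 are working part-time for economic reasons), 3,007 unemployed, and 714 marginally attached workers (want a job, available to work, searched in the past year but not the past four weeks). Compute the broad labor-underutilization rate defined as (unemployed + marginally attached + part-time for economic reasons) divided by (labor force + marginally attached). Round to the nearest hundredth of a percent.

Labor force = 45,424 + 3,007 = 48,431.
Numerator = 3,007 + 714 + 2,462 = 6,183.
Denominator = 48,431 + 714 = 49,145.
Broad rate = 6,183 / 49,145 = 12.58%.

Broad underutilization rate ≈ 12.58%.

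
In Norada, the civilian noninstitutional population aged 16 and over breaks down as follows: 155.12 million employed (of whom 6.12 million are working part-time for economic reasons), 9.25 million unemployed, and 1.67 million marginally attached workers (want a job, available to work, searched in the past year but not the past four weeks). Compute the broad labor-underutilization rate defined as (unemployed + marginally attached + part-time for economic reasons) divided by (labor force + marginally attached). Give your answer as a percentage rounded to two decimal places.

Broad underutilization rate ≈ 10.26%.

Labor force = 155.12 + 9.25 = 164.37 million.
Numerator = 9.25 + 1.67 + 6.12 = 17.04 million.
Denominator = 164.37 + 1.67 = 166.04 million.
Broad rate = 17.04 / 166.04 = 10.26%.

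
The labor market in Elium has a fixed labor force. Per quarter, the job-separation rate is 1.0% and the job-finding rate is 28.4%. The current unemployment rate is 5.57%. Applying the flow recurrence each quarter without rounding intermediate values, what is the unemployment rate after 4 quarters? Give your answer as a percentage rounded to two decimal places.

Unemployment rate after four quarters ≈ 3.94%.

With a fixed labor force, u_{t+1} = u_t + s·(1−u_t) − f·u_t = u_t·(1−s−f) + s.
Here 1−s−f = 0.706 and s = 0.010.
u_1 = 0.055700 × 0.706 + 0.010 = 0.049324.
u_2 = 0.049324 × 0.706 + 0.010 = 0.044823.
u_3 = 0.044823 × 0.706 + 0.010 = 0.041645.
u_4 = 0.041645 × 0.706 + 0.010 = 0.039401.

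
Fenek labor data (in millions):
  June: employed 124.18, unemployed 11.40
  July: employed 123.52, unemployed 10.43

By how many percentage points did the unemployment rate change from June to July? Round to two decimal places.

June: labor force = 124.18 + 11.40 = 135.58; u = 11.40/135.58 = 8.41%.
July: labor force = 123.52 + 10.43 = 133.95; u = 10.43/133.95 = 7.79%.
Change = 7.79% − 8.41% = −0.62 pp.

The unemployment rate changed by −0.62 percentage points.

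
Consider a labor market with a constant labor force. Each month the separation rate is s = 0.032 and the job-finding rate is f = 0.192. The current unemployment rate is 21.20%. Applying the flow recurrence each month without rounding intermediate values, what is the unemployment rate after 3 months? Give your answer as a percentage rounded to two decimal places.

Unemployment rate after three months ≈ 17.52%.

With a fixed labor force, u_{t+1} = u_t + s·(1−u_t) − f·u_t = u_t·(1−s−f) + s.
Here 1−s−f = 0.776 and s = 0.032.
u_1 = 0.212000 × 0.776 + 0.032 = 0.196512.
u_2 = 0.196512 × 0.776 + 0.032 = 0.184493.
u_3 = 0.184493 × 0.776 + 0.032 = 0.175167.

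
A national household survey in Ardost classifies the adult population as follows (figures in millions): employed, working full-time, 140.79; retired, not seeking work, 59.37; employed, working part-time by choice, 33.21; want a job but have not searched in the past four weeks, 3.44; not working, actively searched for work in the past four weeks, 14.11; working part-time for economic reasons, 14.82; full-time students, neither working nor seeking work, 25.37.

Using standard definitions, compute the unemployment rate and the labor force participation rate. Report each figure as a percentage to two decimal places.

Employed = 140.79 + 33.21 + 14.82 = 188.82 million (anyone who worked, including part-time for economic reasons, counts as employed).
Unemployed = 14.11 million.
Labor force = 188.82 + 14.11 = 202.93 million.
Not in labor force = 59.37 + 3.44 + 25.37 = 88.18 million (those not working and not actively searching are outside the labor force — including those who want a job but have given up searching).
Civilian working-age population = 202.93 + 88.18 = 291.11 million.
Unemployment rate = 14.11 / 202.93 = 6.95%.
Labor force participation rate = 202.93 / 291.11 = 69.71%.

Unemployment rate ≈ 6.95%; labor force participation rate ≈ 69.71%.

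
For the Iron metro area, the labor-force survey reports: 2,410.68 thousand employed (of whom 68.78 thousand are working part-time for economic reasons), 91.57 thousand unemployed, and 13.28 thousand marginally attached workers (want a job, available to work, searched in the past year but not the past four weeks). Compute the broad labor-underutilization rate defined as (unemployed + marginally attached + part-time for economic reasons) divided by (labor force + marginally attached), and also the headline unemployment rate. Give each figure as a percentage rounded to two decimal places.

Labor force = 2,410.68 + 91.57 = 2,502.25 thousand.
Numerator = 91.57 + 13.28 + 68.78 = 173.63 thousand.
Denominator = 2,502.25 + 13.28 = 2,515.53 thousand.
Broad rate = 173.63 / 2,515.53 = 6.90%.
Headline unemployment rate = 91.57 / 2,502.25 = 3.66%.

Broad underutilization rate ≈ 6.90%; headline unemployment rate ≈ 3.66%.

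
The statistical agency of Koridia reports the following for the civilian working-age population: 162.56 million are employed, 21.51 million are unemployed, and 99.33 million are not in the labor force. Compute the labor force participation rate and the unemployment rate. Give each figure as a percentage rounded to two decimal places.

Labor force = employed + unemployed = 162.56 + 21.51 = 184.07 million.
Working-age population = 184.07 + 99.33 = 283.40 million.
Unemployment rate = 21.51 / 184.07 = 11.69%.
Labor force participation rate = 184.07 / 283.40 = 64.95%.

Labor force participation rate ≈ 64.95%; unemployment rate ≈ 11.69%.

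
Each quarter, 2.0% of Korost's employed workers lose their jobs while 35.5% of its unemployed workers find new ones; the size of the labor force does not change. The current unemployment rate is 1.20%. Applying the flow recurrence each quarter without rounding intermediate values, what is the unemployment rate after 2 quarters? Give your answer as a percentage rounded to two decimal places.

Unemployment rate after two quarters ≈ 3.72%.

With a fixed labor force, u_{t+1} = u_t + s·(1−u_t) − f·u_t = u_t·(1−s−f) + s.
Here 1−s−f = 0.625 and s = 0.020.
u_1 = 0.012000 × 0.625 + 0.020 = 0.027500.
u_2 = 0.027500 × 0.625 + 0.020 = 0.037187.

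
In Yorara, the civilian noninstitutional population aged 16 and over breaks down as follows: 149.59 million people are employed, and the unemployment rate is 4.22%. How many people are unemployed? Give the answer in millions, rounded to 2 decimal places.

Let U be the number unemployed. The labor force is E + U, and U/(E+U) = 0.0422.
So U = 0.0422 × 149.59 / (1 − 0.0422) = 6.3127 / 0.9578 ≈ 6.59 million.

About 6.59 million are unemployed.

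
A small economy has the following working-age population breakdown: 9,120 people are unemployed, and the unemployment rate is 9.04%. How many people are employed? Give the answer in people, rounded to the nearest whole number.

Labor force = U / u = 9,120 / 0.0904 ≈ 100,885.
Employed = labor force − unemployed = 100,885 − 9,120 = 91,765.

About 91,765 are employed.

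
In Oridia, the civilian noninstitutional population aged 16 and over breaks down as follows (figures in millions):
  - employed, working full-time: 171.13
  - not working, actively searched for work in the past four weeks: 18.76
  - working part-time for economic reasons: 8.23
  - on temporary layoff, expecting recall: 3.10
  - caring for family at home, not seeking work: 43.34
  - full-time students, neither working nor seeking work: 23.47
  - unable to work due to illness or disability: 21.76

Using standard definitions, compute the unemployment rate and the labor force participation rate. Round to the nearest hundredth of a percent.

Unemployment rate ≈ 10.86%; labor force participation rate ≈ 69.44%.

Employed = 171.13 + 8.23 = 179.36 million (anyone who worked, including part-time for economic reasons, counts as employed).
Unemployed = 18.76 + 3.10 = 21.86 million (jobless and actively searching, or on temporary layoff).
Labor force = 179.36 + 21.86 = 201.22 million.
Not in labor force = 43.34 + 23.47 + 21.76 = 88.57 million (those not working and not actively searching are outside the labor force).
Civilian working-age population = 201.22 + 88.57 = 289.79 million.
Unemployment rate = 21.86 / 201.22 = 10.86%.
Labor force participation rate = 201.22 / 289.79 = 69.44%.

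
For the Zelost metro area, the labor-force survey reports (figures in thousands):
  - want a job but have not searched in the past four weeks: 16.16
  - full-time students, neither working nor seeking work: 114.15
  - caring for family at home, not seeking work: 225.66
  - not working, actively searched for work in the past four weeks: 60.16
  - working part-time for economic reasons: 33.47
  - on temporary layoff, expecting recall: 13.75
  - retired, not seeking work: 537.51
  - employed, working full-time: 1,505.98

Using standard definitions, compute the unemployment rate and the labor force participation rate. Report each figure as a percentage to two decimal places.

Unemployment rate ≈ 4.58%; labor force participation rate ≈ 64.36%.

Employed = 33.47 + 1,505.98 = 1,539.45 thousand (anyone who worked, including part-time for economic reasons, counts as employed).
Unemployed = 60.16 + 13.75 = 73.91 thousand (jobless and actively searching, or on temporary layoff).
Labor force = 1,539.45 + 73.91 = 1,613.36 thousand.
Not in labor force = 16.16 + 114.15 + 225.66 + 537.51 = 893.48 thousand (those not working and not actively searching are outside the labor force — including those who want a job but have given up searching).
Civilian working-age population = 1,613.36 + 893.48 = 2,506.84 thousand.
Unemployment rate = 73.91 / 1,613.36 = 4.58%.
Labor force participation rate = 1,613.36 / 2,506.84 = 64.36%.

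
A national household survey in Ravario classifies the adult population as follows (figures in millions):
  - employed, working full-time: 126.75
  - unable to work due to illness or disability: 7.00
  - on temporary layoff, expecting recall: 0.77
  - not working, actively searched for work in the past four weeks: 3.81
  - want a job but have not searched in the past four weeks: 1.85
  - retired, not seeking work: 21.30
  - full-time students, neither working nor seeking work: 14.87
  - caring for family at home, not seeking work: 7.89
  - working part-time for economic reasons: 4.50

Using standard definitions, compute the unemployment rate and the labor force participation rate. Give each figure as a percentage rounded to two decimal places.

Employed = 126.75 + 4.50 = 131.25 million (anyone who worked, including part-time for economic reasons, counts as employed).
Unemployed = 0.77 + 3.81 = 4.58 million (jobless and actively searching, or on temporary layoff).
Labor force = 131.25 + 4.58 = 135.83 million.
Not in labor force = 7.00 + 1.85 + 21.30 + 14.87 + 7.89 = 52.91 million (those not working and not actively searching are outside the labor force — including those who want a job but have given up searching).
Civilian working-age population = 135.83 + 52.91 = 188.74 million.
Unemployment rate = 4.58 / 135.83 = 3.37%.
Labor force participation rate = 135.83 / 188.74 = 71.97%.

Unemployment rate ≈ 3.37%; labor force participation rate ≈ 71.97%.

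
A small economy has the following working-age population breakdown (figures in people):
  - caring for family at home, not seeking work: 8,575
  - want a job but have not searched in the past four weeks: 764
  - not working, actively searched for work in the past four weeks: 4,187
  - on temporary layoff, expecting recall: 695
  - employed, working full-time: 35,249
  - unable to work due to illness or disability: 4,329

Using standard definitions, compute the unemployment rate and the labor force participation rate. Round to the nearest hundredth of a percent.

Employed = 35,249.
Unemployed = 4,187 + 695 = 4,882 (jobless and actively searching, or on temporary layoff).
Labor force = 35,249 + 4,882 = 40,131.
Not in labor force = 8,575 + 764 + 4,329 = 13,668 (those not working and not actively searching are outside the labor force — including those who want a job but have given up searching).
Civilian working-age population = 40,131 + 13,668 = 53,799.
Unemployment rate = 4,882 / 40,131 = 12.17%.
Labor force participation rate = 40,131 / 53,799 = 74.59%.

Unemployment rate ≈ 12.17%; labor force participation rate ≈ 74.59%.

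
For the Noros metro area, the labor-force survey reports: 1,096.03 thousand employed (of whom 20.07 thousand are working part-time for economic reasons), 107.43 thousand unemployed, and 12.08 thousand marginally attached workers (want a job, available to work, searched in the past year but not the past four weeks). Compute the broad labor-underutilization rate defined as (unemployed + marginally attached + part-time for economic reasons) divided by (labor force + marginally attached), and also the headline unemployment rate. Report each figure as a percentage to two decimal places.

Broad underutilization rate ≈ 11.48%; headline unemployment rate ≈ 8.93%.

Labor force = 1,096.03 + 107.43 = 1,203.46 thousand.
Numerator = 107.43 + 12.08 + 20.07 = 139.58 thousand.
Denominator = 1,203.46 + 12.08 = 1,215.54 thousand.
Broad rate = 139.58 / 1,215.54 = 11.48%.
Headline unemployment rate = 107.43 / 1,203.46 = 8.93%.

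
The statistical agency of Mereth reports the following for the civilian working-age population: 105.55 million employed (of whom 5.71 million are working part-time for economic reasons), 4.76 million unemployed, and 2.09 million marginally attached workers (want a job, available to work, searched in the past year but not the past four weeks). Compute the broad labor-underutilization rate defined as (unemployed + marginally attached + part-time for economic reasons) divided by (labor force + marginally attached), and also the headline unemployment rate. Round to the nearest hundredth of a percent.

Broad underutilization rate ≈ 11.17%; headline unemployment rate ≈ 4.32%.

Labor force = 105.55 + 4.76 = 110.31 million.
Numerator = 4.76 + 2.09 + 5.71 = 12.56 million.
Denominator = 110.31 + 2.09 = 112.40 million.
Broad rate = 12.56 / 112.40 = 11.17%.
Headline unemployment rate = 4.76 / 110.31 = 4.32%.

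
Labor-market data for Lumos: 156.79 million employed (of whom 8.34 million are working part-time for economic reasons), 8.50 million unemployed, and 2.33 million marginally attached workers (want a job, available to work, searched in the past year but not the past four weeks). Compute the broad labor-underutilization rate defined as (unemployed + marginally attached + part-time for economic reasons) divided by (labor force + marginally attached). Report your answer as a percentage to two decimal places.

Broad underutilization rate ≈ 11.44%.

Labor force = 156.79 + 8.50 = 165.29 million.
Numerator = 8.50 + 2.33 + 8.34 = 19.17 million.
Denominator = 165.29 + 2.33 = 167.62 million.
Broad rate = 19.17 / 167.62 = 11.44%.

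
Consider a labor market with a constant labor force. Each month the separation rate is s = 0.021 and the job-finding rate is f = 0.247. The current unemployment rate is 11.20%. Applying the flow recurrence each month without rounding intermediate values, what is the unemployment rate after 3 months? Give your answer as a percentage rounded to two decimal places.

Unemployment rate after three months ≈ 9.16%.

With a fixed labor force, u_{t+1} = u_t + s·(1−u_t) − f·u_t = u_t·(1−s−f) + s.
Here 1−s−f = 0.732 and s = 0.021.
u_1 = 0.112000 × 0.732 + 0.021 = 0.102984.
u_2 = 0.102984 × 0.732 + 0.021 = 0.096384.
u_3 = 0.096384 × 0.732 + 0.021 = 0.091553.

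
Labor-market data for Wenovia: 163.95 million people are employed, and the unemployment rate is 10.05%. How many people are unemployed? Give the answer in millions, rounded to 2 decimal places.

Let U be the number unemployed. The labor force is E + U, and U/(E+U) = 0.1005.
So U = 0.1005 × 163.95 / (1 − 0.1005) = 16.4770 / 0.8995 ≈ 18.32 million.

About 18.32 million are unemployed.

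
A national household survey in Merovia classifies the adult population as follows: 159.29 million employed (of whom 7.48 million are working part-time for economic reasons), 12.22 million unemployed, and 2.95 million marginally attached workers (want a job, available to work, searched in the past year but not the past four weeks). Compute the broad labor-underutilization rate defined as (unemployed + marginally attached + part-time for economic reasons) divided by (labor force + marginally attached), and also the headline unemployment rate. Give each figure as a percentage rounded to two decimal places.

Broad underutilization rate ≈ 12.98%; headline unemployment rate ≈ 7.12%.

Labor force = 159.29 + 12.22 = 171.51 million.
Numerator = 12.22 + 2.95 + 7.48 = 22.65 million.
Denominator = 171.51 + 2.95 = 174.46 million.
Broad rate = 22.65 / 174.46 = 12.98%.
Headline unemployment rate = 12.22 / 171.51 = 7.12%.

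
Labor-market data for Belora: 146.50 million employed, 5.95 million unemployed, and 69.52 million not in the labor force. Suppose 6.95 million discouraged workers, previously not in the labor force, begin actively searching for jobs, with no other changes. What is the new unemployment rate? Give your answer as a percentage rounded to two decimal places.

New unemployment rate ≈ 8.09%.

Initially, labor force = 146.50 + 5.95 = 152.45 million, so u = 5.95/152.45 = 3.90%.
After the change, unemployed and labor force both rise by 6.95 → E = 146.50, U = 12.90, labor force = 159.40 million.
New unemployment rate = 12.90 / 159.40 = 8.09%.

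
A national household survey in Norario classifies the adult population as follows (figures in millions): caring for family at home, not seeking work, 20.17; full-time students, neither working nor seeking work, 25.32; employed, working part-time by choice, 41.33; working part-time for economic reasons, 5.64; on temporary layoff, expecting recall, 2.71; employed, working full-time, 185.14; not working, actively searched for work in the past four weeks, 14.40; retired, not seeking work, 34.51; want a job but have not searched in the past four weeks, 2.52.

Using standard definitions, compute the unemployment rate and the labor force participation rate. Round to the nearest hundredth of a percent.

Employed = 41.33 + 5.64 + 185.14 = 232.11 million (anyone who worked, including part-time for economic reasons, counts as employed).
Unemployed = 2.71 + 14.40 = 17.11 million (jobless and actively searching, or on temporary layoff).
Labor force = 232.11 + 17.11 = 249.22 million.
Not in labor force = 20.17 + 25.32 + 34.51 + 2.52 = 82.52 million (those not working and not actively searching are outside the labor force — including those who want a job but have given up searching).
Civilian working-age population = 249.22 + 82.52 = 331.74 million.
Unemployment rate = 17.11 / 249.22 = 6.87%.
Labor force participation rate = 249.22 / 331.74 = 75.13%.

Unemployment rate ≈ 6.87%; labor force participation rate ≈ 75.13%.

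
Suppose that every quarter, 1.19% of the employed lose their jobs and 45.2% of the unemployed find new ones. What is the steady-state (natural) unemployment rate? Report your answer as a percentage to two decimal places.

At steady state the flows balance: s·E = f·U, so U/(E+U) = s/(s+f).
u* = 1.19 / (1.19 + 45.2) = 1.19 / 46.39 = 2.57%.

Steady-state unemployment rate ≈ 2.57%.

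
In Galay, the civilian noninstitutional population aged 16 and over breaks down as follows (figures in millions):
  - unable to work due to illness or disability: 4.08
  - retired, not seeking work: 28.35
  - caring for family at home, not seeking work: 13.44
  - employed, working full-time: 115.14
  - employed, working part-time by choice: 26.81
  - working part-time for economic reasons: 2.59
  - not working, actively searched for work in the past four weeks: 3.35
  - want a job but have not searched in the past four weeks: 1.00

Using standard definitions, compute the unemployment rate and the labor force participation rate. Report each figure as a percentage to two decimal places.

Unemployment rate ≈ 2.27%; labor force participation rate ≈ 75.93%.

Employed = 115.14 + 26.81 + 2.59 = 144.54 million (anyone who worked, including part-time for economic reasons, counts as employed).
Unemployed = 3.35 million.
Labor force = 144.54 + 3.35 = 147.89 million.
Not in labor force = 4.08 + 28.35 + 13.44 + 1.00 = 46.87 million (those not working and not actively searching are outside the labor force — including those who want a job but have given up searching).
Civilian working-age population = 147.89 + 46.87 = 194.76 million.
Unemployment rate = 3.35 / 147.89 = 2.27%.
Labor force participation rate = 147.89 / 194.76 = 75.93%.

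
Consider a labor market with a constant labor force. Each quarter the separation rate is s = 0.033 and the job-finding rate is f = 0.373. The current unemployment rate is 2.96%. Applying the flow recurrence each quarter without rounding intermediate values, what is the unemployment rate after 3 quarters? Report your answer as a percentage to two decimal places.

With a fixed labor force, u_{t+1} = u_t + s·(1−u_t) − f·u_t = u_t·(1−s−f) + s.
Here 1−s−f = 0.594 and s = 0.033.
u_1 = 0.029600 × 0.594 + 0.033 = 0.050582.
u_2 = 0.050582 × 0.594 + 0.033 = 0.063046.
u_3 = 0.063046 × 0.594 + 0.033 = 0.070449.

Unemployment rate after three quarters ≈ 7.04%.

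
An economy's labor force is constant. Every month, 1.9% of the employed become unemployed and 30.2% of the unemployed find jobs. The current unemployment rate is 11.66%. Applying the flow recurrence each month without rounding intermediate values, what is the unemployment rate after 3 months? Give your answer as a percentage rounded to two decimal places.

With a fixed labor force, u_{t+1} = u_t + s·(1−u_t) − f·u_t = u_t·(1−s−f) + s.
Here 1−s−f = 0.679 and s = 0.019.
u_1 = 0.116600 × 0.679 + 0.019 = 0.098171.
u_2 = 0.098171 × 0.679 + 0.019 = 0.085658.
u_3 = 0.085658 × 0.679 + 0.019 = 0.077162.

Unemployment rate after three months ≈ 7.72%.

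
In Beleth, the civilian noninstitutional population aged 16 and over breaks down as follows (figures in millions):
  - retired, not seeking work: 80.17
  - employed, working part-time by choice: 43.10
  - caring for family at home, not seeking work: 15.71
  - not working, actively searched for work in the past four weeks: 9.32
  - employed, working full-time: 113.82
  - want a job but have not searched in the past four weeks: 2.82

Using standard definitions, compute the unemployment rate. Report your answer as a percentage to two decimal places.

Unemployment rate ≈ 5.61%.

Employed = 43.10 + 113.82 = 156.92 million.
Unemployed = 9.32 million.
Labor force = 156.92 + 9.32 = 166.24 million.
Unemployment rate = 9.32 / 166.24 = 5.61%.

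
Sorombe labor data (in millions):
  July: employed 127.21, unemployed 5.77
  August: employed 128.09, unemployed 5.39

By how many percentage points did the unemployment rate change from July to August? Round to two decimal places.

The unemployment rate changed by −0.30 percentage points.

July: labor force = 127.21 + 5.77 = 132.98; u = 5.77/132.98 = 4.34%.
August: labor force = 128.09 + 5.39 = 133.48; u = 5.39/133.48 = 4.04%.
Change = 4.04% − 4.34% = −0.30 pp.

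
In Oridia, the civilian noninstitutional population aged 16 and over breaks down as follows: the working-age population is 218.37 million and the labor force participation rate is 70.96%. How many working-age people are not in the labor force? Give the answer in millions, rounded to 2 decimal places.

About 63.41 million are not in the labor force.

Share not in the labor force = 1 − 0.7096 = 0.2904.
Not in labor force = 0.2904 × 218.37 ≈ 63.41 million.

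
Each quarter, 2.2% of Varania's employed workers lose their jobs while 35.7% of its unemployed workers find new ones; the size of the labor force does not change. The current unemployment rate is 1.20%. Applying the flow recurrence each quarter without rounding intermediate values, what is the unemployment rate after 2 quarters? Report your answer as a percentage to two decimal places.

Unemployment rate after two quarters ≈ 4.03%.

With a fixed labor force, u_{t+1} = u_t + s·(1−u_t) − f·u_t = u_t·(1−s−f) + s.
Here 1−s−f = 0.621 and s = 0.022.
u_1 = 0.012000 × 0.621 + 0.022 = 0.029452.
u_2 = 0.029452 × 0.621 + 0.022 = 0.040290.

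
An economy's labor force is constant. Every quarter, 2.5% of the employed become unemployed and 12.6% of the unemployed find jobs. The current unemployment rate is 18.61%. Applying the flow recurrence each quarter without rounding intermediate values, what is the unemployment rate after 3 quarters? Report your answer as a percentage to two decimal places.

Unemployment rate after three quarters ≈ 17.81%.

With a fixed labor force, u_{t+1} = u_t + s·(1−u_t) − f·u_t = u_t·(1−s−f) + s.
Here 1−s−f = 0.849 and s = 0.025.
u_1 = 0.186100 × 0.849 + 0.025 = 0.182999.
u_2 = 0.182999 × 0.849 + 0.025 = 0.180366.
u_3 = 0.180366 × 0.849 + 0.025 = 0.178131.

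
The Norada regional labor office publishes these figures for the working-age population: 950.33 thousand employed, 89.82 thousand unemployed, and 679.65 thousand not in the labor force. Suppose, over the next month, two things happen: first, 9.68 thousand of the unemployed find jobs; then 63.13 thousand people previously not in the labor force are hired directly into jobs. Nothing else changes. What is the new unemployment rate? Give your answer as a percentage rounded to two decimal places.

New unemployment rate ≈ 7.26%.

Initially, labor force = 950.33 + 89.82 = 1,040.15 thousand, so u = 89.82/1,040.15 = 8.64%.
After the first change, unemployed falls and employed rises by 9.68; labor force unchanged → E = 960.01, U = 80.14, labor force = 1,040.15 thousand.
After the second change, employed and labor force both rise by 63.13; unemployed unchanged → E = 1,023.14, U = 80.14, labor force = 1,103.28 thousand.
New unemployment rate = 80.14 / 1,103.28 = 7.26%.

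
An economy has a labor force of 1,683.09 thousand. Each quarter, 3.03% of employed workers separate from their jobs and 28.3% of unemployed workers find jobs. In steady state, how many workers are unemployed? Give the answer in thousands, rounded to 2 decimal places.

About 162.78 thousand are unemployed in steady state.

Steady-state unemployment rate u* = s/(s+f) = 3.03/(3.03+28.3) = 0.096712.
Unemployed = u* × labor force = 0.096712 × 1,683.09 ≈ 162.78 thousand.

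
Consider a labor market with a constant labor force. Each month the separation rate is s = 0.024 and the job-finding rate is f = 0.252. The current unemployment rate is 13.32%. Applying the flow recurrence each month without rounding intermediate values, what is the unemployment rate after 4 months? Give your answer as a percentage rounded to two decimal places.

With a fixed labor force, u_{t+1} = u_t + s·(1−u_t) − f·u_t = u_t·(1−s−f) + s.
Here 1−s−f = 0.724 and s = 0.024.
u_1 = 0.133200 × 0.724 + 0.024 = 0.120437.
u_2 = 0.120437 × 0.724 + 0.024 = 0.111196.
u_3 = 0.111196 × 0.724 + 0.024 = 0.104506.
u_4 = 0.104506 × 0.724 + 0.024 = 0.099662.

Unemployment rate after four months ≈ 9.97%.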